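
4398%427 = 128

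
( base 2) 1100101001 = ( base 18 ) 28h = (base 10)809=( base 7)2234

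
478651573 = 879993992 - 401342419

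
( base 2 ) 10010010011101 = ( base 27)CN4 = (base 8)22235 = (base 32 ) 94T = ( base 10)9373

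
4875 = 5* 975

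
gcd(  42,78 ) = 6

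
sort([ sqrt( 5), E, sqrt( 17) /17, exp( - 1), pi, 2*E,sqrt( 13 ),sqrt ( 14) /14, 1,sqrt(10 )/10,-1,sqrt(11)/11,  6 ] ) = [ - 1,sqrt (17)/17,  sqrt( 14 ) /14 , sqrt(11) /11, sqrt( 10)/10, exp( - 1 ), 1, sqrt( 5 ),E,  pi,sqrt(13) , 2 * E, 6]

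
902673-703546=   199127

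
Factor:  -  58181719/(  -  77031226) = 2^( - 1)*59^( - 1 )*107^( - 1 )*307^1*6101^( - 1 )*189517^1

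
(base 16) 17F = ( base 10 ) 383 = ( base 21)I5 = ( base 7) 1055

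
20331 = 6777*3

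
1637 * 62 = 101494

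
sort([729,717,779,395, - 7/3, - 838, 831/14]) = [ - 838, - 7/3, 831/14,395,717,729, 779]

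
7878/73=107 + 67/73 = 107.92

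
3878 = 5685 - 1807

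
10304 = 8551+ 1753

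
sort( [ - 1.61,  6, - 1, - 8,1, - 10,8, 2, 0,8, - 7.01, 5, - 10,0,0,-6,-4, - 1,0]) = [ - 10, - 10 , - 8, - 7.01 , -6,-4, - 1.61 , - 1, - 1, 0,0,0 , 0, 1,2,5, 6,8,  8 ]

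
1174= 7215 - 6041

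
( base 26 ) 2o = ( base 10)76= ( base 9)84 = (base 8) 114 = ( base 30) 2g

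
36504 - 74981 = - 38477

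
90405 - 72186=18219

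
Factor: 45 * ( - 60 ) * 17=-2^2*3^3*5^2*17^1  =  -45900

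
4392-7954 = - 3562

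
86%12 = 2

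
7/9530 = 7/9530 =0.00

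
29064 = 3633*8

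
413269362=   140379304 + 272890058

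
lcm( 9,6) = 18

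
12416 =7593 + 4823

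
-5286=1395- 6681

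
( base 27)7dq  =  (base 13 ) 2657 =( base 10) 5480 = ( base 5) 133410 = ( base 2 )1010101101000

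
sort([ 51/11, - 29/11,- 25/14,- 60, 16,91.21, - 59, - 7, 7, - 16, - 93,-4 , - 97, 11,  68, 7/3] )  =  [ - 97, - 93 ,-60, - 59,  -  16, - 7, - 4, -29/11,-25/14,7/3,51/11, 7,11, 16,  68,91.21 ] 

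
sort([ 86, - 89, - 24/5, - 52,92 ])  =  [ - 89 , - 52, - 24/5, 86,92]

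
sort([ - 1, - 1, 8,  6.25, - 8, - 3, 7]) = [ - 8,-3,  -  1, - 1, 6.25,7, 8 ]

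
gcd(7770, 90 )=30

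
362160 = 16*22635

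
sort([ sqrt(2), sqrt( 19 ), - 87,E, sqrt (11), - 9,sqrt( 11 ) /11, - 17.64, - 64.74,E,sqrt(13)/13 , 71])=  [ - 87, - 64.74, - 17.64, - 9,sqrt( 13)/13,sqrt(11 ) /11,sqrt( 2),E,E,sqrt( 11 ),sqrt( 19 ),71]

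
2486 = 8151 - 5665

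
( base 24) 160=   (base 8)1320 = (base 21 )1d6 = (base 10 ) 720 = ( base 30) O0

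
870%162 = 60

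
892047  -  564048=327999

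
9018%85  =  8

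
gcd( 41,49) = 1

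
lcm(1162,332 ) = 2324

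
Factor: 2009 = 7^2*41^1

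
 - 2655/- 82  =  32+31/82 = 32.38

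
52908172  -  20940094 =31968078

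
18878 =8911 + 9967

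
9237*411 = 3796407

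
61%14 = 5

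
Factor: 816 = 2^4*3^1*17^1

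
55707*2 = 111414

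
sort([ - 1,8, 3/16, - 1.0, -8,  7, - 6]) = [ - 8, - 6 ,-1, - 1.0, 3/16 , 7,  8 ]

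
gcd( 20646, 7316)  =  62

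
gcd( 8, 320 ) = 8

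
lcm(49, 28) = 196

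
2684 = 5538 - 2854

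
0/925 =0= 0.00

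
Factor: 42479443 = 1721^1 * 24683^1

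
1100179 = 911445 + 188734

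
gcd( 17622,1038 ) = 6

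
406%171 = 64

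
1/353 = 1/353  =  0.00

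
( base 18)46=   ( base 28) 2M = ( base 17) 4A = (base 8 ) 116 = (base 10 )78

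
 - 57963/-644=90 + 3/644 = 90.00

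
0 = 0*4187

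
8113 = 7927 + 186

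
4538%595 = 373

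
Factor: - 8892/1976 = -2^( - 1)*3^2 = - 9/2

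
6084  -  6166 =-82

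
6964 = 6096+868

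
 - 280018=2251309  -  2531327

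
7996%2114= 1654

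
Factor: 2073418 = 2^1*227^1*4567^1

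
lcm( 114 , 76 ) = 228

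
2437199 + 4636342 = 7073541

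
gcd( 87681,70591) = 1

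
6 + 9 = 15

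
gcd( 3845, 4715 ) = 5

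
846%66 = 54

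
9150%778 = 592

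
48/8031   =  16/2677 = 0.01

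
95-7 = 88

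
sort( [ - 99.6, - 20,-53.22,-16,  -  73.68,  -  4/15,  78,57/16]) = [ - 99.6,  -  73.68,  -  53.22,  -  20, -16,-4/15, 57/16, 78 ] 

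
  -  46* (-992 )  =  45632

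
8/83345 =8/83345  =  0.00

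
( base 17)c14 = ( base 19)9CC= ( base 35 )2to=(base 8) 6641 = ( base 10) 3489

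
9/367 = 9/367 = 0.02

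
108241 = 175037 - 66796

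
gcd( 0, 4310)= 4310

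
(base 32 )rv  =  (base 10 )895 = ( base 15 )3EA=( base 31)sr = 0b1101111111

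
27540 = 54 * 510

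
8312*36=299232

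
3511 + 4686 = 8197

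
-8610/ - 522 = 16 + 43/87 = 16.49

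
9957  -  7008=2949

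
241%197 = 44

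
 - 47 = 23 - 70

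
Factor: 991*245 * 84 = 20394780 =2^2*3^1*5^1 * 7^3*991^1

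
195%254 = 195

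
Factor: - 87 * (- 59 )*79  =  3^1 * 29^1*59^1*79^1 = 405507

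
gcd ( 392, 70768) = 8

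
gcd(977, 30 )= 1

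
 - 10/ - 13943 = 10/13943 = 0.00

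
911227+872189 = 1783416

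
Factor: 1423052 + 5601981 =7025033 = 229^1*30677^1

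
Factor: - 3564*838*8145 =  - 24326117640 = - 2^3 *3^6*5^1*11^1*181^1 *419^1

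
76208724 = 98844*771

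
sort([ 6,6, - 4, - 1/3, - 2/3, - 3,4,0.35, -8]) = [ - 8, - 4,  -  3, - 2/3, - 1/3,0.35, 4,6, 6]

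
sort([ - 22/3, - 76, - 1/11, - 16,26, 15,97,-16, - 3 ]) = [ - 76, -16, - 16, - 22/3, - 3, - 1/11,15,26,97]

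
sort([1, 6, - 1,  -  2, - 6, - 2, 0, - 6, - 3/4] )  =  [  -  6,-6, - 2,  -  2, - 1, - 3/4, 0, 1,6]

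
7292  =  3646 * 2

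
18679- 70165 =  - 51486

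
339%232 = 107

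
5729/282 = 20 + 89/282 = 20.32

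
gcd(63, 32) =1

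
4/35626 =2/17813 = 0.00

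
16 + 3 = 19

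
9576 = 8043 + 1533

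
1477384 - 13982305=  - 12504921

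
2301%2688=2301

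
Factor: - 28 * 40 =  -1120 = -2^5*5^1 * 7^1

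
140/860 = 7/43 = 0.16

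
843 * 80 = 67440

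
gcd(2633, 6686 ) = 1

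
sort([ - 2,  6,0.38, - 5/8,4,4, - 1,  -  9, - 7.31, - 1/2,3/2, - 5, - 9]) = [ - 9, - 9, - 7.31, - 5, -2, - 1, - 5/8, - 1/2,0.38,3/2,4,4,6]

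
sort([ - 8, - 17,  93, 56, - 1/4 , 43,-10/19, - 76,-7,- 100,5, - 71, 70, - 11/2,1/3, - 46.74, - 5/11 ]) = [ - 100, - 76, -71, - 46.74, - 17, - 8,-7, - 11/2, - 10/19, - 5/11, - 1/4,1/3,5,  43,56,  70,93]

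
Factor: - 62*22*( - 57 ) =2^2*3^1*11^1*19^1*31^1  =  77748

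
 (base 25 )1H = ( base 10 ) 42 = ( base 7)60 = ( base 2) 101010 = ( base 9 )46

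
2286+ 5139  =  7425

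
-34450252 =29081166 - 63531418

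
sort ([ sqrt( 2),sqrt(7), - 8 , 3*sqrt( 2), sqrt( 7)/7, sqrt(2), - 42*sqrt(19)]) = [-42*sqrt(19), - 8, sqrt (7 )/7, sqrt( 2),sqrt (2), sqrt(7), 3*sqrt(2)]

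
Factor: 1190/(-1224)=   -  35/36=- 2^(  -  2 )*3^(-2)*5^1*7^1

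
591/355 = 591/355 = 1.66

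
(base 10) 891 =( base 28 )13N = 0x37B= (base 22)1ib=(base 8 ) 1573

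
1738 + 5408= 7146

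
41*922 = 37802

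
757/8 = 757/8 = 94.62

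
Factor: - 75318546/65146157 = -2^1*3^1 * 19^1*179^1 * 3691^1*65146157^( -1)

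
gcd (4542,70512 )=6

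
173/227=173/227 = 0.76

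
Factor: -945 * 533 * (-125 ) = 62960625  =  3^3*5^4 * 7^1 * 13^1 * 41^1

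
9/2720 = 9/2720 = 0.00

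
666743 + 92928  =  759671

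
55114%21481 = 12152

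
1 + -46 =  - 45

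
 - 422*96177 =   -  40586694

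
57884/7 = 57884/7 = 8269.14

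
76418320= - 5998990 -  - 82417310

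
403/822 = 403/822 = 0.49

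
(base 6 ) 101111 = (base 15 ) 25aa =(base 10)8035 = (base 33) 7cg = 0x1F63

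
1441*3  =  4323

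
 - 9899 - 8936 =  - 18835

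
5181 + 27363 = 32544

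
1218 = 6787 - 5569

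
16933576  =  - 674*(-25124) 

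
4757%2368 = 21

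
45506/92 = 494  +  29/46 = 494.63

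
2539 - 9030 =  - 6491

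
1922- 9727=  - 7805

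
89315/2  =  44657  +  1/2=44657.50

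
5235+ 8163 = 13398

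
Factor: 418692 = 2^2* 3^1*23^1*37^1 * 41^1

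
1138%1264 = 1138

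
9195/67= 137 + 16/67 = 137.24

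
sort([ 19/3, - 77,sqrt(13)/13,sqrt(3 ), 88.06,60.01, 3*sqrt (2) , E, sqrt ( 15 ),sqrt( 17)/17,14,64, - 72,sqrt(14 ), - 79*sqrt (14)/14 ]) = [- 77, - 72, - 79*sqrt( 14) /14,sqrt(17) /17 , sqrt(13 )/13,sqrt(3),E,sqrt(14),sqrt(15),3* sqrt(2 ),19/3,14,60.01,64 , 88.06]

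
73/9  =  8+1/9 = 8.11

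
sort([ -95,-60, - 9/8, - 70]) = [- 95,  -  70,-60, - 9/8]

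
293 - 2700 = - 2407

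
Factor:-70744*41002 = -2900645488 = -2^4*13^1*19^1*37^1*83^1*239^1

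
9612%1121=644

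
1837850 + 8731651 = 10569501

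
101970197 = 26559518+75410679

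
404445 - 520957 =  -116512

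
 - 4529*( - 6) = 27174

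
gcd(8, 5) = 1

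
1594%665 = 264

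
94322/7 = 94322/7 = 13474.57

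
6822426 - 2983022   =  3839404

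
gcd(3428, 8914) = 2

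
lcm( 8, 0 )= 0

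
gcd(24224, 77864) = 8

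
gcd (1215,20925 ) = 135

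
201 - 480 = - 279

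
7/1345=7/1345 = 0.01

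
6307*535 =3374245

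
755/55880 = 151/11176 =0.01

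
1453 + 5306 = 6759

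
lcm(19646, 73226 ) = 805486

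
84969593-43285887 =41683706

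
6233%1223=118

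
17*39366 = 669222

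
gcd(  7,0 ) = 7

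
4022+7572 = 11594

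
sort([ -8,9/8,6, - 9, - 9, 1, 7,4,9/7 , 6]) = [ - 9, - 9, - 8,1,9/8, 9/7, 4  ,  6,6,7 ]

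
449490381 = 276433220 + 173057161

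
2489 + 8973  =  11462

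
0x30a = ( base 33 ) NJ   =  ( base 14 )3d8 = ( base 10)778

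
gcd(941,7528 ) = 941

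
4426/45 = 4426/45 = 98.36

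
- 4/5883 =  - 1 + 5879/5883 = -0.00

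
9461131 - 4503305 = 4957826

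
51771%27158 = 24613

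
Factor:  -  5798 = - 2^1 * 13^1*223^1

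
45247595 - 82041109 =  - 36793514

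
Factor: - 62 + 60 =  - 2 = - 2^1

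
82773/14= 82773/14 = 5912.36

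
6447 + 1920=8367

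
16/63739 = 16/63739  =  0.00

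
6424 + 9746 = 16170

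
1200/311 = 3 + 267/311 = 3.86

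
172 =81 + 91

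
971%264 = 179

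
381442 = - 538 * ( -709 )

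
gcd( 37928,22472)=8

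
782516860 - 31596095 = 750920765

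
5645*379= 2139455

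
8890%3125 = 2640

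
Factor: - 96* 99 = -9504 = -2^5*3^3 * 11^1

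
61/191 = 61/191= 0.32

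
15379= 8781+6598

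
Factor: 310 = 2^1*5^1*31^1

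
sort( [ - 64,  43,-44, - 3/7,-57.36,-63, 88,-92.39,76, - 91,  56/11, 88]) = [ - 92.39, - 91,  -  64, - 63, - 57.36,-44, - 3/7,  56/11, 43, 76, 88 , 88]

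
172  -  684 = -512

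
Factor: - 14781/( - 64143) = 3^ (-1 )*13^1*379^1*7127^(- 1 ) = 4927/21381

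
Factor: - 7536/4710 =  - 8/5 = -2^3*5^(-1)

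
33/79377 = 11/26459= 0.00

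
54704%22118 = 10468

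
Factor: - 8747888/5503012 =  - 2^2* 61^1*263^( - 1)*5231^( - 1)*8963^1 = -2186972/1375753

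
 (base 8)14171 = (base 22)CKH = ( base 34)5e9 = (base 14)23d7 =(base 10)6265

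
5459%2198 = 1063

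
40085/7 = 5726 + 3/7 = 5726.43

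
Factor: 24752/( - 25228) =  - 52/53 = - 2^2*13^1*53^( - 1) 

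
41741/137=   304+93/137 = 304.68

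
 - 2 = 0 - 2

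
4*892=3568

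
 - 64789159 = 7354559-72143718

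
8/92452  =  2/23113 = 0.00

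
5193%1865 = 1463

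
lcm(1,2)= 2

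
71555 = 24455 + 47100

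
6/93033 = 2/31011 = 0.00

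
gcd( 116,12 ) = 4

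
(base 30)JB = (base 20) 191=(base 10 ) 581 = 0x245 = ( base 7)1460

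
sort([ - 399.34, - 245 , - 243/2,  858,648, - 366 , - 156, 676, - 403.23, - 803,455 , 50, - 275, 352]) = [ - 803, - 403.23, - 399.34, - 366,  -  275, - 245,-156, - 243/2,50,  352, 455, 648,676, 858]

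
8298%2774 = 2750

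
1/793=1/793 = 0.00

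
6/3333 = 2/1111 = 0.00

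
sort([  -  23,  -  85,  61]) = [  -  85, - 23,61]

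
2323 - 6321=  - 3998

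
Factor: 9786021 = 3^1*7^1*29^1*16069^1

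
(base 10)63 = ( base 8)77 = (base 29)25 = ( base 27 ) 29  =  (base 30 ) 23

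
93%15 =3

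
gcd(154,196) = 14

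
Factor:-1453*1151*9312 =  - 15573416736 =- 2^5 *3^1*97^1 * 1151^1* 1453^1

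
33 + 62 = 95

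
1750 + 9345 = 11095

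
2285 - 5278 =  - 2993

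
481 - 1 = 480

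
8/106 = 4/53 = 0.08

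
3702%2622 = 1080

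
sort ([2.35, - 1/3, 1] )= [ - 1/3, 1, 2.35]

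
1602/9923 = 1602/9923 = 0.16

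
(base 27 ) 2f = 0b1000101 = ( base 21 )36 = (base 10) 69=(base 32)25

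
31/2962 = 31/2962 = 0.01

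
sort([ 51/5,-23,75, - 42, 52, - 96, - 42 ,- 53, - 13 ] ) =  [ - 96,- 53, - 42,-42, - 23, - 13, 51/5, 52, 75]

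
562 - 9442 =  - 8880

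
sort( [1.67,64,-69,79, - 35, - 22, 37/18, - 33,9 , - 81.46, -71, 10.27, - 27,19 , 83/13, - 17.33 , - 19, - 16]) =[-81.46, - 71,  -  69, - 35,- 33, - 27, - 22, - 19,  -  17.33,-16,1.67,37/18,83/13 , 9, 10.27,  19,64 , 79 ]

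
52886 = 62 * 853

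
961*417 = 400737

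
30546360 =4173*7320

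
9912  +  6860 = 16772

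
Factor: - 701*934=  - 654734 = - 2^1*467^1 * 701^1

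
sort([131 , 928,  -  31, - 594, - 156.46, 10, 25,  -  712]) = [ - 712, - 594, - 156.46, - 31,10,25, 131, 928]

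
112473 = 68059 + 44414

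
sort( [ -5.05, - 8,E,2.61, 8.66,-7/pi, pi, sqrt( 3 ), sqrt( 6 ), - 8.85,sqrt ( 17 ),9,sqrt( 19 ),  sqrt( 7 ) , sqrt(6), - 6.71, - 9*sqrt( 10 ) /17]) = [- 8.85, - 8, - 6.71,  -  5.05 , - 7/pi, - 9 * sqrt(10) /17,sqrt(3), sqrt( 6), sqrt ( 6), 2.61,sqrt( 7),  E, pi, sqrt(17), sqrt (19 ) , 8.66,9]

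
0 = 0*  462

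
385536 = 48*8032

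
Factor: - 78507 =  - 3^2*11^1 * 13^1* 61^1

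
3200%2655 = 545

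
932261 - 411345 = 520916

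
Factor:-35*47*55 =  - 5^2*7^1*11^1*47^1=   - 90475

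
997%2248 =997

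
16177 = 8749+7428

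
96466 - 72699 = 23767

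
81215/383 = 81215/383 = 212.05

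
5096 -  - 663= 5759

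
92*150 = 13800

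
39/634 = 39/634= 0.06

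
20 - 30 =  - 10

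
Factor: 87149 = 87149^1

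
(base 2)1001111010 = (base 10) 634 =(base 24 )12A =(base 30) l4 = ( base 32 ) jq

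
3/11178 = 1/3726=0.00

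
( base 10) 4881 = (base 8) 11421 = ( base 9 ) 6623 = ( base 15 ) 16a6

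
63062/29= 63062/29 =2174.55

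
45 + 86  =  131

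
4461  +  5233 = 9694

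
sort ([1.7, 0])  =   [0,1.7 ] 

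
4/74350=2/37175 = 0.00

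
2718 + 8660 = 11378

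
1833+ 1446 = 3279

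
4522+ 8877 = 13399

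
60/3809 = 60/3809 = 0.02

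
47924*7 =335468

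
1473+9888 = 11361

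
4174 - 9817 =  - 5643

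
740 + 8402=9142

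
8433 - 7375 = 1058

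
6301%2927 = 447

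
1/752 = 1/752 = 0.00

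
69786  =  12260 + 57526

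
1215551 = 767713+447838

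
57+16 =73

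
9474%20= 14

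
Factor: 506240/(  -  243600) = -904/435 = -  2^3*3^( - 1) * 5^( - 1)*29^( - 1)*113^1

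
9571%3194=3183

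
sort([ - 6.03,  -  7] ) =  [ - 7, - 6.03]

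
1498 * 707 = 1059086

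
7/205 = 7/205 = 0.03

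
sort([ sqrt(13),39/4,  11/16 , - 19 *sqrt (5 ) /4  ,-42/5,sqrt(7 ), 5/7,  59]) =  [-19*sqrt(5 ) /4, - 42/5,11/16,5/7,sqrt( 7),sqrt(13 )  ,  39/4,59]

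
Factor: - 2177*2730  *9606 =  - 57090475260 = -2^2*3^2*5^1 * 7^2*13^1 * 311^1*1601^1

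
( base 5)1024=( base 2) 10001011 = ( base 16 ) 8b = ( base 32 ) 4B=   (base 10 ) 139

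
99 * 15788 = 1563012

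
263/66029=263/66029 = 0.00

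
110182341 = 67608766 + 42573575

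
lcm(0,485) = 0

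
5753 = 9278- 3525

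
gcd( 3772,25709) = 1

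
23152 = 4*5788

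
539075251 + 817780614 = 1356855865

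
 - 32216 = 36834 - 69050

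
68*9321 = 633828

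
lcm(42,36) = 252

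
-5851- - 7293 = 1442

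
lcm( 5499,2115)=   27495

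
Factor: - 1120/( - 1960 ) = 2^2 * 7^( - 1 ) = 4/7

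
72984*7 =510888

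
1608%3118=1608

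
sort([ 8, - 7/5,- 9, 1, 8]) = [ - 9, - 7/5,1,8,8]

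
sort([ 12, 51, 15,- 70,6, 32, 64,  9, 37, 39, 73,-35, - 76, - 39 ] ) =[ - 76,-70, -39  , - 35,6, 9,12,15, 32, 37, 39, 51, 64,73 ]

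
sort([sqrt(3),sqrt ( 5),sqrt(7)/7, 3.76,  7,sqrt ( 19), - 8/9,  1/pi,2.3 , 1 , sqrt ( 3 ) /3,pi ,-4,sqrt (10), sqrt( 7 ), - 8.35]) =[ - 8.35, -4,  -  8/9,1/pi,sqrt( 7 )/7,sqrt( 3 ) /3 , 1,  sqrt( 3), sqrt(5 ),2.3,  sqrt(7 ),pi,sqrt(10 ),  3.76, sqrt( 19) , 7]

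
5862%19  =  10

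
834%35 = 29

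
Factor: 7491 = 3^1*11^1*227^1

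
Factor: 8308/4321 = 2^2*29^(  -  1)* 31^1*67^1*149^( - 1)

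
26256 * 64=1680384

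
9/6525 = 1/725= 0.00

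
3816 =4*954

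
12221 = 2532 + 9689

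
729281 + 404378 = 1133659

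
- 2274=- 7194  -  -4920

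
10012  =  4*2503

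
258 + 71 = 329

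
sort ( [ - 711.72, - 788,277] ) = [ - 788, -711.72  ,  277]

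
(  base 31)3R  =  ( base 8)170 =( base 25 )4k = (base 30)40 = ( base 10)120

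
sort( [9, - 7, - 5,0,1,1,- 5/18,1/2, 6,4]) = [ - 7, - 5 ,  -  5/18 , 0 , 1/2, 1, 1, 4,6,9 ] 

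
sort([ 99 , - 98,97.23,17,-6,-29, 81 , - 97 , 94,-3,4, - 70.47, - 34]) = [-98,-97,  -  70.47,-34, - 29 ,-6, - 3, 4,17, 81,94, 97.23,99]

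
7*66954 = 468678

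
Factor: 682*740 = 2^3*5^1 * 11^1*31^1*37^1 = 504680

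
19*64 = 1216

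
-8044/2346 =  - 4 + 670/1173 = - 3.43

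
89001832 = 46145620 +42856212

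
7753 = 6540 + 1213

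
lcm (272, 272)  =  272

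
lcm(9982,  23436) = 539028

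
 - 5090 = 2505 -7595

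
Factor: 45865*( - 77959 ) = -3575589535 = - 5^1*7^2*37^1*43^1 * 9173^1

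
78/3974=39/1987= 0.02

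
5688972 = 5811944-122972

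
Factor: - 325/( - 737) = 5^2*11^(-1 )*13^1*67^( - 1 )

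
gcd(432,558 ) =18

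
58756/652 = 90 + 19/163 = 90.12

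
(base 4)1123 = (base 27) 3a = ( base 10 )91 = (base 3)10101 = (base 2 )1011011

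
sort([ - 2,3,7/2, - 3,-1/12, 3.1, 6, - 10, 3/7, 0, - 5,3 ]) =[  -  10 , - 5,  -  3, - 2,  -  1/12, 0,3/7, 3, 3, 3.1, 7/2,6]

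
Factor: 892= 2^2*223^1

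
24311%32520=24311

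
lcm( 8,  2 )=8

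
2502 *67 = 167634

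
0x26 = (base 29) 19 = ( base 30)18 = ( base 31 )17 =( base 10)38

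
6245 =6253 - 8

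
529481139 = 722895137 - 193413998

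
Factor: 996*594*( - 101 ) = -2^3*3^4*11^1*83^1*101^1 = - 59754024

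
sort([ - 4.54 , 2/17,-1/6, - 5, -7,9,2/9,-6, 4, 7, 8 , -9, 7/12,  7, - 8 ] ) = [ - 9, - 8,  -  7, - 6, - 5, -4.54, - 1/6, 2/17,2/9,7/12, 4, 7, 7, 8, 9]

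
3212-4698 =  - 1486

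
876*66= 57816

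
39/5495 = 39/5495 = 0.01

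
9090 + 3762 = 12852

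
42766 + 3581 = 46347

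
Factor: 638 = 2^1*11^1*29^1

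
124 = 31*4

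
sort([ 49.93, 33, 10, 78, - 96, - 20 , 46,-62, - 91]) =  [-96 , - 91, - 62, - 20, 10,33, 46, 49.93, 78]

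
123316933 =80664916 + 42652017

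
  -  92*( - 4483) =412436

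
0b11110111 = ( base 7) 502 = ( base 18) dd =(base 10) 247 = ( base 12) 187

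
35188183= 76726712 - 41538529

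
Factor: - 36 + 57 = 3^1 * 7^1 =21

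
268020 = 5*53604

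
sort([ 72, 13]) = [13,72]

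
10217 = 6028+4189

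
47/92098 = 47/92098 = 0.00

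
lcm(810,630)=5670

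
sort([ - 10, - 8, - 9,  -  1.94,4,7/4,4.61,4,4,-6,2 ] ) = [ - 10,- 9, - 8, - 6, - 1.94, 7/4 , 2,4, 4 , 4,4.61 ] 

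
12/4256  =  3/1064  =  0.00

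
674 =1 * 674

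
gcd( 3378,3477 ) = 3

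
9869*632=6237208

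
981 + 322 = 1303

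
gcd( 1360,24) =8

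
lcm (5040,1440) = 10080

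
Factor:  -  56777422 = -2^1* 13^1 * 71^1*30757^1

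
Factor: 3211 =13^2*19^1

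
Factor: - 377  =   - 13^1*29^1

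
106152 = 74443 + 31709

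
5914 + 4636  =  10550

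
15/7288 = 15/7288 = 0.00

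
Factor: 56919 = 3^1 * 18973^1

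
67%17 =16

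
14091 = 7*2013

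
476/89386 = 14/2629 = 0.01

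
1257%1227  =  30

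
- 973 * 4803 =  - 4673319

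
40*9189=367560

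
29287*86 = 2518682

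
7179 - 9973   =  -2794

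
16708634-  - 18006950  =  34715584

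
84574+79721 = 164295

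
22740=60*379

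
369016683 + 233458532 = 602475215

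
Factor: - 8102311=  - 7^1*227^1*5099^1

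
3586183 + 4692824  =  8279007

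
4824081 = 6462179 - 1638098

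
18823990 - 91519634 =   -  72695644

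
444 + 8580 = 9024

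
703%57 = 19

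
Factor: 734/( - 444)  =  -367/222 = - 2^( - 1)*3^( - 1)*37^(-1)*367^1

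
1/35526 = 1/35526=0.00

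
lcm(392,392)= 392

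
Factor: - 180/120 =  - 2^( - 1 )*3^1 = -  3/2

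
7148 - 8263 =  - 1115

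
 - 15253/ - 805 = 2179/115 = 18.95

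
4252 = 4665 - 413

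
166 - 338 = -172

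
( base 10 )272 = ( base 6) 1132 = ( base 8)420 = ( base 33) 88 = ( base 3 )101002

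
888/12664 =111/1583 = 0.07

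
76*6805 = 517180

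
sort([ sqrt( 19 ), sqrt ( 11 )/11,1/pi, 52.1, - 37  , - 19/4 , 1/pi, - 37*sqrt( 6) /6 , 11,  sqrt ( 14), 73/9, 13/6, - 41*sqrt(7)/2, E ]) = [ - 41*sqrt(7)/2, -37, - 37* sqrt( 6)/6, - 19/4, sqrt( 11) /11,1/pi, 1/pi , 13/6, E,sqrt( 14),  sqrt(19) , 73/9, 11,52.1] 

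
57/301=57/301 = 0.19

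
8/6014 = 4/3007 = 0.00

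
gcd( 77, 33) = 11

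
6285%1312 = 1037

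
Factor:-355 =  - 5^1 *71^1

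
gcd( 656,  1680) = 16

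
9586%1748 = 846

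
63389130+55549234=118938364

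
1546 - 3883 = -2337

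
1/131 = 1/131 = 0.01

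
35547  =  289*123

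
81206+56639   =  137845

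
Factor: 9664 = 2^6*151^1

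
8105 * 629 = 5098045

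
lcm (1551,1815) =85305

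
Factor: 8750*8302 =2^2 * 5^4*7^2*593^1  =  72642500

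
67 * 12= 804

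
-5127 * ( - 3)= 15381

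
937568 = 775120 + 162448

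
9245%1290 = 215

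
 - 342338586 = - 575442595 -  - 233104009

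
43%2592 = 43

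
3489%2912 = 577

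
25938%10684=4570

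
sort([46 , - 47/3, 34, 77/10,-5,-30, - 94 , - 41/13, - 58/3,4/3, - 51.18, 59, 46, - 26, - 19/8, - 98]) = [ - 98, - 94,  -  51.18,  -  30, - 26, - 58/3,-47/3, - 5, - 41/13 , - 19/8,4/3 , 77/10,34, 46,46 , 59]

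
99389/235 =99389/235 = 422.93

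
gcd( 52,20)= 4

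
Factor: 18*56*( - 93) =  - 93744 = -2^4*3^3*7^1*31^1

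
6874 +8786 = 15660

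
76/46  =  1 + 15/23= 1.65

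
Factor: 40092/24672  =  2^(-3) * 13^1 = 13/8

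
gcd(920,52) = 4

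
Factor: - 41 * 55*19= - 42845 =-5^1 * 11^1*19^1*41^1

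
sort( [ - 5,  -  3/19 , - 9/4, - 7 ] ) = [ - 7, - 5,  -  9/4, - 3/19] 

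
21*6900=144900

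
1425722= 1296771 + 128951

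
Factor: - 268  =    -  2^2 * 67^1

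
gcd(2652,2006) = 34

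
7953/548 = 14 + 281/548 = 14.51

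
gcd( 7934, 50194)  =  2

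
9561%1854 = 291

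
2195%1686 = 509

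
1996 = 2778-782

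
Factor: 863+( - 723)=140=2^2*5^1 * 7^1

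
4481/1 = 4481 = 4481.00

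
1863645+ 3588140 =5451785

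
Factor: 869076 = 2^2*3^3*13^1*619^1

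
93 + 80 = 173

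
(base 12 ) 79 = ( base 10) 93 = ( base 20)4d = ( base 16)5D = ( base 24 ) 3L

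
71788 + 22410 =94198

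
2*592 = 1184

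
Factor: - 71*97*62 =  - 2^1*31^1*71^1*97^1=-426994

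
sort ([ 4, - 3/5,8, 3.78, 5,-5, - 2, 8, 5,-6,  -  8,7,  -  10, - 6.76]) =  [-10 , - 8,  -  6.76, - 6, - 5, - 2, - 3/5,3.78,4, 5, 5 , 7, 8, 8]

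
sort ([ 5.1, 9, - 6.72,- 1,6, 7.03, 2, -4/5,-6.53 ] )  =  [  -  6.72,-6.53, - 1,  -  4/5, 2,5.1, 6 , 7.03, 9] 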